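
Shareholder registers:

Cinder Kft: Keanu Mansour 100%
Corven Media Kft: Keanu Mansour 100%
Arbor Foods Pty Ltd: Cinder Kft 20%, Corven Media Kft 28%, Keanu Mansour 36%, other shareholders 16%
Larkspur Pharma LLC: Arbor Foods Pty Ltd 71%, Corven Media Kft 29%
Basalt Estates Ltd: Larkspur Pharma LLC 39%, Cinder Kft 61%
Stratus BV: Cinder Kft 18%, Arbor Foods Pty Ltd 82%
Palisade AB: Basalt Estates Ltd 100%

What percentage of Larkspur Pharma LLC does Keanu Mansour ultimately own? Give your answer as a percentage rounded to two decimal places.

88.64%

Keanu reaches Larkspur along 4 paths.
Via Cinder → Arbor: 100% × 20% × 71% = 14.2%.
Via Corven → Arbor: 100% × 28% × 71% = 19.88%.
Via Arbor: 36% × 71% = 25.56%.
Via Corven: 100% × 29% = 29%.
Total: 14.2% + 19.88% + 25.56% + 29% = 88.64%.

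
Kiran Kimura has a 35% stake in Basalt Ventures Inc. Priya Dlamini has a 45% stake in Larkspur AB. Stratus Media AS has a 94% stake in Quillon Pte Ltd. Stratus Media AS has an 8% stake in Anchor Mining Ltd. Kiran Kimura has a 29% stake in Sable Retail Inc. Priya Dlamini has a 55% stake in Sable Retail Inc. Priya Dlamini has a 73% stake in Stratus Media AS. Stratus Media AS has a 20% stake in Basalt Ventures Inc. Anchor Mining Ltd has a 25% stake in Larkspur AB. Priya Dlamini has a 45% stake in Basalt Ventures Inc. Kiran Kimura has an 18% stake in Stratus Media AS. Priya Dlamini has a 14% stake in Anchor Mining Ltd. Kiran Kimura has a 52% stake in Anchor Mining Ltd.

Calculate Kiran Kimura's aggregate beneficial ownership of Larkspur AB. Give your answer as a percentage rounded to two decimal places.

Kiran reaches Larkspur along 2 paths.
Via Stratus → Anchor: 18% × 8% × 25% = 0.36%.
Via Anchor: 52% × 25% = 13%.
Total: 0.36% + 13% = 13.36%.

13.36%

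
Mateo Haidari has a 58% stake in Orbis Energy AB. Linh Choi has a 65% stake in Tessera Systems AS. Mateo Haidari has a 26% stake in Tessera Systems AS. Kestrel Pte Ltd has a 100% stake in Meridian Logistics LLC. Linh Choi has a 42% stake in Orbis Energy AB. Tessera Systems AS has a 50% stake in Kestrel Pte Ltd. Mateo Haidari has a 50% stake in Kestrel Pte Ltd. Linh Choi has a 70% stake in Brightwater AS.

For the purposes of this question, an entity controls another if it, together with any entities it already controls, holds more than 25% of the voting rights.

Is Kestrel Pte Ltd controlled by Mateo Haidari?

Yes

Mateo holds 26% of Tessera, so Mateo controls Tessera.
Mateo and Tessera together hold 50% + 50% = 100% of Kestrel, so Mateo controls Kestrel.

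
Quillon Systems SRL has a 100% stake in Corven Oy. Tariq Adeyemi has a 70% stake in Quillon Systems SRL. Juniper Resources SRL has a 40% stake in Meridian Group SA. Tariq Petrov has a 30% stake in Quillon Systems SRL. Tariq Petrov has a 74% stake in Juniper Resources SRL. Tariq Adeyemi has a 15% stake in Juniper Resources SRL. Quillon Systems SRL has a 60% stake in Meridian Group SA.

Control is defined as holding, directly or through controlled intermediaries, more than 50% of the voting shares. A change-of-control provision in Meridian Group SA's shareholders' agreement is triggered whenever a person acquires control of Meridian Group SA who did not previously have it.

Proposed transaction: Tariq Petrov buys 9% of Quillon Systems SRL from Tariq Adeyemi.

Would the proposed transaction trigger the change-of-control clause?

The purchase adds only to Tariq Petrov's holdings (Tariq Adeyemi's stake shrinks), so Tariq Petrov is the only person who could newly come to control Meridian.
Tariq Petrov holds 74% of Juniper, so Tariq Petrov controls Juniper.
In Meridian, Tariq Petrov's side holds only 40%, not > 50%.
So before the transaction, Tariq Petrov does not control Meridian.
After the purchase, Tariq Petrov's direct stake in Quillon rises to 30% + 9% = 39%, and Tariq Adeyemi's stake falls to 61%.
Tariq Petrov's side now holds 39% of Quillon, not > 50%, so Tariq Petrov still does not control Quillon.
After the transaction, Tariq Petrov's side holds 40% of Meridian, not > 50%, so Tariq Petrov still does not control Meridian.
No new person acquires control, so the clause is not triggered.

No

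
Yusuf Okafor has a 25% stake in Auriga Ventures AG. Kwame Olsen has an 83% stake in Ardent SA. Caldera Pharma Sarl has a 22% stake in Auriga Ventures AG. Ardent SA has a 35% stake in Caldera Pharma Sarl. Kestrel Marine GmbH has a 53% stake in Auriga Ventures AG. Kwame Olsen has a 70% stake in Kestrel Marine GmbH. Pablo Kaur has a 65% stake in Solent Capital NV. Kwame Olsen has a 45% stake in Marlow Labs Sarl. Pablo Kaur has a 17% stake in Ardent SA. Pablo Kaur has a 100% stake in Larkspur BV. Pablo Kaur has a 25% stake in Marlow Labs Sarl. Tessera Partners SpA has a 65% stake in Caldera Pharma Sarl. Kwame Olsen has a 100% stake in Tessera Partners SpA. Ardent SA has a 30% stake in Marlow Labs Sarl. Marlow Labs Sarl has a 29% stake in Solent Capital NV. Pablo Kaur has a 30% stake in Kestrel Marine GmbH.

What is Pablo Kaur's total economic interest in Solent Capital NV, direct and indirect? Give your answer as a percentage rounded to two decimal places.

Pablo reaches Solent along 3 paths.
Direct stake: 65% = 65%.
Via Marlow: 25% × 29% = 7.25%.
Via Ardent → Marlow: 17% × 30% × 29% = 1.479%.
Total: 65% + 7.25% + 1.479% = 73.729%.
Rounded: 73.73%.

73.73%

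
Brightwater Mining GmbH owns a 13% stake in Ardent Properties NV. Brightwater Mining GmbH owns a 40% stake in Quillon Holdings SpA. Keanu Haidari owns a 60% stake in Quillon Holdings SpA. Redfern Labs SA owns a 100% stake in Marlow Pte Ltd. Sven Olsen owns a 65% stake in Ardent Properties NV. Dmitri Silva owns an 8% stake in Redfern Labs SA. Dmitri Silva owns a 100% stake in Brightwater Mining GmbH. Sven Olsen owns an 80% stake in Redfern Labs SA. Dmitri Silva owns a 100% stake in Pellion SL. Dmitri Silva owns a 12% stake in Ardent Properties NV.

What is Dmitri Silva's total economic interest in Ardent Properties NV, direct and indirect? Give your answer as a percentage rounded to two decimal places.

25.00%

Dmitri reaches Ardent along 2 paths.
Via Brightwater: 100% × 13% = 13%.
Direct stake: 12% = 12%.
Total: 13% + 12% = 25%.
Rounded: 25.00%.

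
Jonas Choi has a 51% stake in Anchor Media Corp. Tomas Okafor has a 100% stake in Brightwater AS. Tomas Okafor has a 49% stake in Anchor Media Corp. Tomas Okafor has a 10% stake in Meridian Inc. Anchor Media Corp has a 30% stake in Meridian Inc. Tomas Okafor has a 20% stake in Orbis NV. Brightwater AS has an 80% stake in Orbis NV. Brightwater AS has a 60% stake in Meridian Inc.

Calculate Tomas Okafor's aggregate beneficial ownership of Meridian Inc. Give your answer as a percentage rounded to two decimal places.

Tomas reaches Meridian along 3 paths.
Via Brightwater: 100% × 60% = 60%.
Direct stake: 10% = 10%.
Via Anchor: 49% × 30% = 14.7%.
Total: 60% + 10% + 14.7% = 84.7%.
Rounded: 84.70%.

84.70%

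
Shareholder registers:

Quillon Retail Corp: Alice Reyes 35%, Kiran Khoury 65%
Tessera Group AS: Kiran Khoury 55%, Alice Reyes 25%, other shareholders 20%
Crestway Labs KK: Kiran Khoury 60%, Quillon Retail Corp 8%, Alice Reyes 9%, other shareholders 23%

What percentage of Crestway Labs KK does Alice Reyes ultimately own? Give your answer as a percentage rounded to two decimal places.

Alice reaches Crestway along 2 paths.
Via Quillon: 35% × 8% = 2.8%.
Direct stake: 9% = 9%.
Total: 2.8% + 9% = 11.8%.
Rounded: 11.80%.

11.80%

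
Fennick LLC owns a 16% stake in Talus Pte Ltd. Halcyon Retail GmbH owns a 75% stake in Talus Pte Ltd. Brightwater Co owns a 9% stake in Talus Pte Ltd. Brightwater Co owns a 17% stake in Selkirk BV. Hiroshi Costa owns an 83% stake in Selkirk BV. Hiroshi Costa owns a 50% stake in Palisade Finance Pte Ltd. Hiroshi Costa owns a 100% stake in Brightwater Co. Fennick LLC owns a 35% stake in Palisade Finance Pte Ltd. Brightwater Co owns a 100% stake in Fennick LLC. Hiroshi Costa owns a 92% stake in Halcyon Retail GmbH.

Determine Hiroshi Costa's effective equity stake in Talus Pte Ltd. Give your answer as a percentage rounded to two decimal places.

94.00%

Hiroshi reaches Talus along 3 paths.
Via Halcyon: 92% × 75% = 69%.
Via Brightwater → Fennick: 100% × 100% × 16% = 16%.
Via Brightwater: 100% × 9% = 9%.
Total: 69% + 16% + 9% = 94%.
Rounded: 94.00%.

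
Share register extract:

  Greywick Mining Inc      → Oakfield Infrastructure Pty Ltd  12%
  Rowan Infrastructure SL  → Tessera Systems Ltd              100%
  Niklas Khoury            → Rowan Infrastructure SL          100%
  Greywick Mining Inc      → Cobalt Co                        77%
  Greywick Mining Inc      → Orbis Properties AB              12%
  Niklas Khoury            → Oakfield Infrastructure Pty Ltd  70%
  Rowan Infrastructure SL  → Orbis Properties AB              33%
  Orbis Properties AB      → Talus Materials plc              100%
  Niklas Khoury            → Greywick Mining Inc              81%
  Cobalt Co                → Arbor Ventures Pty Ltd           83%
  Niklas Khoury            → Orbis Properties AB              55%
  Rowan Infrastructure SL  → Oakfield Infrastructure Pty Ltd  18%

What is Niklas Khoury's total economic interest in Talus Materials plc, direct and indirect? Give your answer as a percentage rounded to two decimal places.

Niklas reaches Talus along 3 paths.
Via Orbis: 55% × 100% = 55%.
Via Greywick → Orbis: 81% × 12% × 100% = 9.72%.
Via Rowan → Orbis: 100% × 33% × 100% = 33%.
Total: 55% + 9.72% + 33% = 97.72%.

97.72%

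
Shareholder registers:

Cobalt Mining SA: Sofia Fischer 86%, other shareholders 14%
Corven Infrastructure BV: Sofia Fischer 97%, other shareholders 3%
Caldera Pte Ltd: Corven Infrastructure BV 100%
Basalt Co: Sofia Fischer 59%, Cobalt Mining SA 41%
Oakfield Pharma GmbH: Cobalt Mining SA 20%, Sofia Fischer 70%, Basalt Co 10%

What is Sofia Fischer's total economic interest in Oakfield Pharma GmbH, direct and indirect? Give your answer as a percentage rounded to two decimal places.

96.63%

Sofia reaches Oakfield along 4 paths.
Via Cobalt: 86% × 20% = 17.2%.
Direct stake: 70% = 70%.
Via Basalt: 59% × 10% = 5.9%.
Via Cobalt → Basalt: 86% × 41% × 10% = 3.526%.
Total: 17.2% + 70% + 5.9% + 3.526% = 96.626%.
Rounded: 96.63%.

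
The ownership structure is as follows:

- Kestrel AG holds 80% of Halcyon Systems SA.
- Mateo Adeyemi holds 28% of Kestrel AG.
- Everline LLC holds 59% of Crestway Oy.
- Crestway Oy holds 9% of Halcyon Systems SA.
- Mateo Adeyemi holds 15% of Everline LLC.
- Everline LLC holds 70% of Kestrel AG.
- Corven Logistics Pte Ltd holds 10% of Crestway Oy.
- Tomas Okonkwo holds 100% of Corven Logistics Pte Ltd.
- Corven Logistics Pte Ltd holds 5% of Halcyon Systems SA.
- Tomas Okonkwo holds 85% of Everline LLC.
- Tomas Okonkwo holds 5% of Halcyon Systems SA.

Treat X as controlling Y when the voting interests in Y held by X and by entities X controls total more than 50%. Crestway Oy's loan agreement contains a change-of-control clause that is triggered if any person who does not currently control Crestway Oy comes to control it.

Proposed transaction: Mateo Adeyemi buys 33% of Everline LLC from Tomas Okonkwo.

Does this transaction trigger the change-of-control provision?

No

The purchase adds only to Mateo's holdings (Tomas's stake shrinks), so Mateo is the only person who could newly come to control Crestway.
Mateo's largest direct stake is 28% in Kestrel, which does not meet the threshold, so Mateo controls no company.
Neither Mateo nor any entity Mateo controls holds any voting interest in Crestway.
So before the transaction, Mateo does not control Crestway.
After the purchase, Mateo's direct stake in Everline rises to 15% + 33% = 48%, and Tomas's stake falls to 52%.
Mateo's side now holds 48% of Everline, not > 50%, so Mateo still does not control Everline.
After the transaction, neither Mateo nor any entity Mateo controls holds a voting interest in Crestway, so Mateo still does not control it.
No new person acquires control, so the clause is not triggered.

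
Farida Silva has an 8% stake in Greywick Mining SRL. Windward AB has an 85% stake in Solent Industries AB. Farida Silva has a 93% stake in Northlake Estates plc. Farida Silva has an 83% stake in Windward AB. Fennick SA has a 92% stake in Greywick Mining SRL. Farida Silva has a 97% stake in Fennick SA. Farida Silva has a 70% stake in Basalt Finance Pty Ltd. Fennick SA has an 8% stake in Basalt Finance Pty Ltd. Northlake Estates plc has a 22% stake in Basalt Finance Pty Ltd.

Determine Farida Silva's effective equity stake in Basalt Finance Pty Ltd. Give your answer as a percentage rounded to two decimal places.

Farida reaches Basalt along 3 paths.
Direct stake: 70% = 70%.
Via Fennick: 97% × 8% = 7.76%.
Via Northlake: 93% × 22% = 20.46%.
Total: 70% + 7.76% + 20.46% = 98.22%.

98.22%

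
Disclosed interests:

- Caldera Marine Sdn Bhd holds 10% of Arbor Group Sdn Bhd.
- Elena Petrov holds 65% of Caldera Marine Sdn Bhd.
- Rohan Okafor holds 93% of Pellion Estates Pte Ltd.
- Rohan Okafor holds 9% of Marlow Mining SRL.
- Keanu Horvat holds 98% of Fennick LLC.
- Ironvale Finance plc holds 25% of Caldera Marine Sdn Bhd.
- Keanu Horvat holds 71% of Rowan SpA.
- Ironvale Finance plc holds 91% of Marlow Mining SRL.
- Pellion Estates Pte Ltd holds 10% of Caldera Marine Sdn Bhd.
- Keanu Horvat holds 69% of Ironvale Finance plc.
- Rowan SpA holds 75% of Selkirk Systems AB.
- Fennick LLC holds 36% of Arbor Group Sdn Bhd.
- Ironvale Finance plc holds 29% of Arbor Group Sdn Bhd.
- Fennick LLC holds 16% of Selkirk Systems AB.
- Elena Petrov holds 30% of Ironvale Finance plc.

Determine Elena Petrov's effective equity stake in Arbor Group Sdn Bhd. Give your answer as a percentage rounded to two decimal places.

Elena reaches Arbor along 3 paths.
Via Caldera: 65% × 10% = 6.5%.
Via Ironvale → Caldera: 30% × 25% × 10% = 0.75%.
Via Ironvale: 30% × 29% = 8.7%.
Total: 6.5% + 0.75% + 8.7% = 15.95%.

15.95%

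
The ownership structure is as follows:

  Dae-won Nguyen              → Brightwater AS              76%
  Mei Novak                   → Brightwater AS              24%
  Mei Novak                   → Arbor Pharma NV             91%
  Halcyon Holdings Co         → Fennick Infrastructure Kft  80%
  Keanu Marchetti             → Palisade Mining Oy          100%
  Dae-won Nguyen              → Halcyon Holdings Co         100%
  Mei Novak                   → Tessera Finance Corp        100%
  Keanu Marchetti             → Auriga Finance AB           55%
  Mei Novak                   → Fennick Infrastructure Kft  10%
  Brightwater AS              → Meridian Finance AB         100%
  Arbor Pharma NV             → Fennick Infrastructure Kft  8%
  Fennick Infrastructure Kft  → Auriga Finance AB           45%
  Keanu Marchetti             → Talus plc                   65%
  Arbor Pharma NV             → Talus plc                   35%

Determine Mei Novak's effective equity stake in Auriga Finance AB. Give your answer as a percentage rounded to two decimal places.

7.78%

Mei reaches Auriga along 2 paths.
Via Fennick: 10% × 45% = 4.5%.
Via Arbor → Fennick: 91% × 8% × 45% = 3.276%.
Total: 4.5% + 3.276% = 7.776%.
Rounded: 7.78%.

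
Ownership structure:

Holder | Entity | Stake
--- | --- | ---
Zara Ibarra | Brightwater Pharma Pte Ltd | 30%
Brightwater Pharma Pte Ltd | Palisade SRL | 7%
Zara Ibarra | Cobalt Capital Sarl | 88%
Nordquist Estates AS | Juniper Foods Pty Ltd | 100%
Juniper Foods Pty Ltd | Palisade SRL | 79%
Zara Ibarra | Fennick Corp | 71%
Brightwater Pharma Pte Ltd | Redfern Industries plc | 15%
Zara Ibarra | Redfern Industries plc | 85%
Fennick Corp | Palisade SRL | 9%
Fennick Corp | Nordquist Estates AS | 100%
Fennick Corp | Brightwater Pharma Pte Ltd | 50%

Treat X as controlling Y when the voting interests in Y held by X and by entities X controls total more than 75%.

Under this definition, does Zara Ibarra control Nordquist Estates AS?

Zara holds 85% of Redfern, so Zara controls Redfern.
Zara holds 88% of Cobalt, so Zara controls Cobalt.
Neither Zara nor any entity Zara controls holds any voting interest in Nordquist.
So Zara does not control Nordquist.

No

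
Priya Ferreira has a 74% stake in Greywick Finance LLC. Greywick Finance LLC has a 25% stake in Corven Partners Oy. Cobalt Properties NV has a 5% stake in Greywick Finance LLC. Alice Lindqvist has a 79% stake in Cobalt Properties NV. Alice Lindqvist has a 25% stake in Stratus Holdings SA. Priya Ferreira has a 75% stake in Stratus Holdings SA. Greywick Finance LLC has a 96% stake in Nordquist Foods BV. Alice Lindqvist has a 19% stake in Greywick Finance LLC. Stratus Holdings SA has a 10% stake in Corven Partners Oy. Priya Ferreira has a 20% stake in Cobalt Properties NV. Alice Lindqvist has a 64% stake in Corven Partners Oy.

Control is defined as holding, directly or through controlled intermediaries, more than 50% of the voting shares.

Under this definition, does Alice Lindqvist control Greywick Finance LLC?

Alice holds 79% of Cobalt, so Alice controls Cobalt.
Alice holds 64% of Corven, so Alice controls Corven.
In Greywick, Alice's side holds only 5% + 19% = 24%, not > 50%.
So Alice does not control Greywick.

No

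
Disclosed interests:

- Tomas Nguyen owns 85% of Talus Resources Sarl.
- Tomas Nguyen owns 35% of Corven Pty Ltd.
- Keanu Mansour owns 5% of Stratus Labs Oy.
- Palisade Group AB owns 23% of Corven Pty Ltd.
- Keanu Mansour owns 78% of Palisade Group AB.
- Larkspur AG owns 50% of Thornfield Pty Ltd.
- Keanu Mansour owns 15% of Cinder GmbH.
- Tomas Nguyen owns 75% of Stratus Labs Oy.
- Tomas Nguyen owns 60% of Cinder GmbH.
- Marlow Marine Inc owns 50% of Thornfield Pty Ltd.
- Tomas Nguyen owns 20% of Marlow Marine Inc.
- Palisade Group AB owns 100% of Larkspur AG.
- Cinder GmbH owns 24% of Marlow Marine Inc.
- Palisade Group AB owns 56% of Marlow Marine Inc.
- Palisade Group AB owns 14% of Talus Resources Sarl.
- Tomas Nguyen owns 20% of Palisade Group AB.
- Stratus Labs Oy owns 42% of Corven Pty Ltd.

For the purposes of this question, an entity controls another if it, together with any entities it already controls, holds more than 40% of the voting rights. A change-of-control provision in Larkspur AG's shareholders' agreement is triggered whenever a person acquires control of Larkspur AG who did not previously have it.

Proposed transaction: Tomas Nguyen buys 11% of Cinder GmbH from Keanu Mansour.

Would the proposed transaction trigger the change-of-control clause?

The purchase adds only to Tomas's holdings (Keanu's stake shrinks), so Tomas is the only person who could newly come to control Larkspur.
Tomas holds 60% of Cinder, so Tomas controls Cinder.
Tomas holds 75% of Stratus, so Tomas controls Stratus.
Tomas and Cinder together hold 20% + 24% = 44% of Marlow, so Tomas controls Marlow.
Stratus and Tomas together hold 42% + 35% = 77% of Corven, so Tomas controls Corven.
Marlow holds 50% of Thornfield, so Tomas controls Thornfield.
Tomas holds 85% of Talus, so Tomas controls Talus.
Neither Tomas nor any entity Tomas controls holds any voting interest in Larkspur.
So before the transaction, Tomas does not control Larkspur.
After the purchase, Tomas's direct stake in Cinder rises to 60% + 11% = 71%, and Keanu's stake falls to 4%.
Tomas holds 71% of Cinder, so Tomas controls Cinder.
After the transaction, neither Tomas nor any entity Tomas controls holds a voting interest in Larkspur, so Tomas still does not control it.
No new person acquires control, so the clause is not triggered.

No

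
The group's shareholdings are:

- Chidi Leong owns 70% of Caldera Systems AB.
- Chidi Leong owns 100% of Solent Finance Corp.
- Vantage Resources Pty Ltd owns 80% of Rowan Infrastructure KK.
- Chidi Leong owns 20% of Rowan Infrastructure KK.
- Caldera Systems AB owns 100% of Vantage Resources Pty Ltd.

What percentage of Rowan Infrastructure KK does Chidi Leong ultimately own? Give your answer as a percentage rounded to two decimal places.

76.00%

Chidi reaches Rowan along 2 paths.
Via Caldera → Vantage: 70% × 100% × 80% = 56%.
Direct stake: 20% = 20%.
Total: 56% + 20% = 76%.
Rounded: 76.00%.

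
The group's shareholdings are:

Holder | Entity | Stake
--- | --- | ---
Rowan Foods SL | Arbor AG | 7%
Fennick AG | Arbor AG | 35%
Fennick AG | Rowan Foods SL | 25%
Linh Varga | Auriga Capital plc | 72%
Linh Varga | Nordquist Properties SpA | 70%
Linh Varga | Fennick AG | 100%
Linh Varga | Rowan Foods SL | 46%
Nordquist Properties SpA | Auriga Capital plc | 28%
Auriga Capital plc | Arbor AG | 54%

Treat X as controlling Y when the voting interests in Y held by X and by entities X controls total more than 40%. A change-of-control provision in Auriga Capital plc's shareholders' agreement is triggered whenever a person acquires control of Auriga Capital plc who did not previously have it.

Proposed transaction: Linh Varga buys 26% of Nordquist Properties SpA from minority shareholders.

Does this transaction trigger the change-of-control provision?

No

The purchase changes only Linh's holdings, so Linh is the only person who could newly come to control Auriga.
Linh holds 70% of Nordquist, so Linh controls Nordquist.
Linh and Nordquist together hold 72% + 28% = 100% of Auriga, so Linh controls Auriga.
So Linh already controls Auriga before the transaction.
After the purchase, Linh's direct stake in Nordquist rises to 70% + 26% = 96%.
Linh controlled Auriga already, so this is not a new person acquiring control; every other person's position is unchanged or reduced.
No new person acquires control, so the clause is not triggered.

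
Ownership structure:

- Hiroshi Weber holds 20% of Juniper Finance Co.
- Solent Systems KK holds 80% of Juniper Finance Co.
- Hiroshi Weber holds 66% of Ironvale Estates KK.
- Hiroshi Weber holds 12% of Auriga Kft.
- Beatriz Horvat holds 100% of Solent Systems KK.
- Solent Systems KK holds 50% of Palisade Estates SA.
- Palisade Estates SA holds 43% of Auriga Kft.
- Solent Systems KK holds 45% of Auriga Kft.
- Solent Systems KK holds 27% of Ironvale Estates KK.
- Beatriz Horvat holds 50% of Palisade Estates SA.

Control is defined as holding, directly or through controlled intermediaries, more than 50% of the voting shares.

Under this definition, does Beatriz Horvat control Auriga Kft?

Yes

Beatriz holds 100% of Solent, so Beatriz controls Solent.
Beatriz and Solent together hold 50% + 50% = 100% of Palisade, so Beatriz controls Palisade.
Solent and Palisade together hold 45% + 43% = 88% of Auriga, so Beatriz controls Auriga.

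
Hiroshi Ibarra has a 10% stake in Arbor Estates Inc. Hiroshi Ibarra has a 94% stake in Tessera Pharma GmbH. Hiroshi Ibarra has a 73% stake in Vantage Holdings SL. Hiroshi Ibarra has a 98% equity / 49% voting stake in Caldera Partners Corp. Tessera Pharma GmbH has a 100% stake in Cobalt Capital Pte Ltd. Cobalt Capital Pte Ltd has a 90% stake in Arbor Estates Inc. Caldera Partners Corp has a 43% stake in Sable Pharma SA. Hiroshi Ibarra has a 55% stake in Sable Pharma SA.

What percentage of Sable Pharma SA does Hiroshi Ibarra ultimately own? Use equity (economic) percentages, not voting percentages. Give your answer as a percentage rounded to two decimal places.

Hiroshi reaches Sable along 2 paths.
Direct stake: 55% = 55%.
Via Caldera: 98% × 43% = 42.14%.
Total: 55% + 42.14% = 97.14%.

97.14%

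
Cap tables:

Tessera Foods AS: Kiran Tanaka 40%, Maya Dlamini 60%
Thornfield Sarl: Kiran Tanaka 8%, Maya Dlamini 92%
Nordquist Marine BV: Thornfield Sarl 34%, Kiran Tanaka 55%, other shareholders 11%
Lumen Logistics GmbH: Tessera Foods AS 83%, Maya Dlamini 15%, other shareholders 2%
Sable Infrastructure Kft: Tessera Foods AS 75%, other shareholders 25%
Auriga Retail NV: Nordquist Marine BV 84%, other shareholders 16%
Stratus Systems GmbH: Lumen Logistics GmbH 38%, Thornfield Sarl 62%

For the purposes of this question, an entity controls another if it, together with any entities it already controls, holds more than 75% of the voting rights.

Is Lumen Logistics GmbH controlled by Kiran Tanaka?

Kiran's largest direct stake is 55% in Nordquist, which does not meet the threshold, so Kiran controls no company.
Neither Kiran nor any entity Kiran controls holds any voting interest in Lumen.
So Kiran does not control Lumen.

No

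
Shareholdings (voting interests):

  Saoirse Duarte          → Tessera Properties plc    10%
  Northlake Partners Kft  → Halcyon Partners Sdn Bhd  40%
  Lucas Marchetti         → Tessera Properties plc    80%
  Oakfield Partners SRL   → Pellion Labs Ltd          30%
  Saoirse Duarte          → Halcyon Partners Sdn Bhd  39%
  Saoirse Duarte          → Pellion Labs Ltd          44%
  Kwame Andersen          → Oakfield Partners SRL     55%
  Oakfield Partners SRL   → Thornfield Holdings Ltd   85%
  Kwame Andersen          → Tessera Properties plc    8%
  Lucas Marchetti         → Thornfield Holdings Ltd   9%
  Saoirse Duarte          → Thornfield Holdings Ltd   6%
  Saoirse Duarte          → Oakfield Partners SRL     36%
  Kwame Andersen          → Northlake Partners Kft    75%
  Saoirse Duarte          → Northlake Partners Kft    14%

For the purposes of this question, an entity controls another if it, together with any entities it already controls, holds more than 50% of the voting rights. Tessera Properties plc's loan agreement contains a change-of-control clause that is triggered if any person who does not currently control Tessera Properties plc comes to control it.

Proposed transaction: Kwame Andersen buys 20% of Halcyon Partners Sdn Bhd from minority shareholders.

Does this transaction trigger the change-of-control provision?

No

The purchase changes only Kwame's holdings, so Kwame is the only person who could newly come to control Tessera.
Kwame holds 55% of Oakfield, so Kwame controls Oakfield.
Kwame holds 75% of Northlake, so Kwame controls Northlake.
Oakfield holds 85% of Thornfield, so Kwame controls Thornfield.
In Tessera, Kwame's side holds only 8%, not > 50%.
So before the transaction, Kwame does not control Tessera.
After the purchase, Kwame holds 20% of Halcyon directly.
Northlake and Kwame together hold 40% + 20% = 60% of Halcyon, so Kwame controls Halcyon.
After the transaction, Kwame's side holds 8% of Tessera, not > 50%, so Kwame still does not control Tessera.
No new person acquires control, so the clause is not triggered.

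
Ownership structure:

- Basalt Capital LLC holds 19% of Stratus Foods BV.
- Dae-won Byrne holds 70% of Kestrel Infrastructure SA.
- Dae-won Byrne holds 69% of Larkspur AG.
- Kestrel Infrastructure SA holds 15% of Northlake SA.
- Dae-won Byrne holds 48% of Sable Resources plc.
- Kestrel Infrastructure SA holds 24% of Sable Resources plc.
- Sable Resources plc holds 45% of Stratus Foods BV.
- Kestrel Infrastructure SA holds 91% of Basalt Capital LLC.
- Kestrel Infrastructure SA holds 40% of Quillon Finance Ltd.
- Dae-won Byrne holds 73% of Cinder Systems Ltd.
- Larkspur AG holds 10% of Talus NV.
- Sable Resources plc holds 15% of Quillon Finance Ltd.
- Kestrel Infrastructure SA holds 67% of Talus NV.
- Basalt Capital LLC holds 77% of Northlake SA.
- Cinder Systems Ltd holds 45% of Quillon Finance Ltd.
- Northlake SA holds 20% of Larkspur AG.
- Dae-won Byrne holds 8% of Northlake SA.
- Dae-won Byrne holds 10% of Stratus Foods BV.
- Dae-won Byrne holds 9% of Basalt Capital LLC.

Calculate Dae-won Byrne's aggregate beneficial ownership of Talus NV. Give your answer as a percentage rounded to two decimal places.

55.29%

Dae-won reaches Talus along 6 paths.
Via Northlake → Larkspur: 8% × 20% × 10% = 0.16%.
Via Basalt → Northlake → Larkspur: 9% × 77% × 20% × 10% = 0.1386%.
Via Kestrel → Basalt → Northlake → Larkspur: 70% × 91% × 77% × 20% × 10% = 0.98098%.
Via Kestrel → Northlake → Larkspur: 70% × 15% × 20% × 10% = 0.21%.
Via Larkspur: 69% × 10% = 6.9%.
Via Kestrel: 70% × 67% = 46.9%.
Total: 0.16% + 0.1386% + 0.98098% + 0.21% + 6.9% + 46.9% = 55.28958%.
Rounded: 55.29%.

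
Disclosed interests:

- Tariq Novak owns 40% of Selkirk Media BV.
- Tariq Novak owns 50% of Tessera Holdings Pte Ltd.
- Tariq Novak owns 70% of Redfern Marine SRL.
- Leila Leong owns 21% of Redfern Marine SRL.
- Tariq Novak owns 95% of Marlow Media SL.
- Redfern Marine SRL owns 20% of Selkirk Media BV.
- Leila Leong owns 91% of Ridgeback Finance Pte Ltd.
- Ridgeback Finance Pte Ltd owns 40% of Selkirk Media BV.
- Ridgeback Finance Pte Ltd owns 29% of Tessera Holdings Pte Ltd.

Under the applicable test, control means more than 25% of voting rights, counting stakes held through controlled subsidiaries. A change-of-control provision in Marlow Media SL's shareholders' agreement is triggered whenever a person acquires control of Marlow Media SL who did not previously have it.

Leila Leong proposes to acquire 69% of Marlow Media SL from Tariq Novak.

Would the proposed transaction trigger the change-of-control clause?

Yes

The purchase adds only to Leila's holdings (Tariq's stake shrinks), so Leila is the only person who could newly come to control Marlow.
Leila holds 91% of Ridgeback, so Leila controls Ridgeback.
Ridgeback holds 40% of Selkirk, so Leila controls Selkirk.
Ridgeback holds 29% of Tessera, so Leila controls Tessera.
Neither Leila nor any entity Leila controls holds any voting interest in Marlow.
So before the transaction, Leila does not control Marlow.
After the purchase, Leila holds 69% of Marlow directly, and Tariq's stake falls to 26%.
Leila holds 69% of Marlow, so Leila controls Marlow.
Leila did not control Marlow before and does after, so the clause is triggered.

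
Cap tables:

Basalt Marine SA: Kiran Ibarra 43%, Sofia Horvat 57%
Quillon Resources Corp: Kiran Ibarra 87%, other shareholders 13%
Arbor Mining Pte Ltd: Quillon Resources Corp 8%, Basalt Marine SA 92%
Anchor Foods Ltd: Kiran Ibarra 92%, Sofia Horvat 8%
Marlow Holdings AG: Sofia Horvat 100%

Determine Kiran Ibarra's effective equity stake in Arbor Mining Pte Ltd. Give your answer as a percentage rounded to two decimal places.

Kiran reaches Arbor along 2 paths.
Via Quillon: 87% × 8% = 6.96%.
Via Basalt: 43% × 92% = 39.56%.
Total: 6.96% + 39.56% = 46.52%.

46.52%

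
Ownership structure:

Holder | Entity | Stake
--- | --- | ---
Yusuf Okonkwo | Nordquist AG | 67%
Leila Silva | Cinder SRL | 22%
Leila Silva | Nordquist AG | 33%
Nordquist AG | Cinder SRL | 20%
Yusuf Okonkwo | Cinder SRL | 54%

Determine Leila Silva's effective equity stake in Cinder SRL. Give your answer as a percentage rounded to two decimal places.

28.60%

Leila reaches Cinder along 2 paths.
Via Nordquist: 33% × 20% = 6.6%.
Direct stake: 22% = 22%.
Total: 6.6% + 22% = 28.6%.
Rounded: 28.60%.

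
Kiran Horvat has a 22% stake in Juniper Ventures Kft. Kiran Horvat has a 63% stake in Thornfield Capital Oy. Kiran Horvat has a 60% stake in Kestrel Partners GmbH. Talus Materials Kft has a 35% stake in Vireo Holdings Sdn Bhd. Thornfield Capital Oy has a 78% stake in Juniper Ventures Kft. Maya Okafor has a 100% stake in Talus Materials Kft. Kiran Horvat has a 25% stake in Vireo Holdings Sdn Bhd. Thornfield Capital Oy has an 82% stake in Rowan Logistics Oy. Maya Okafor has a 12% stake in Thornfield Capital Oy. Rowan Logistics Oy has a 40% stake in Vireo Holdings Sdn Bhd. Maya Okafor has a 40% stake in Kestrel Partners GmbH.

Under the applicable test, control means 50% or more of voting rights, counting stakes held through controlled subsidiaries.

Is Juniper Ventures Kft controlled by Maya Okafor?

No

Maya holds 100% of Talus, so Maya controls Talus.
Neither Maya nor any entity Maya controls holds any voting interest in Juniper.
So Maya does not control Juniper.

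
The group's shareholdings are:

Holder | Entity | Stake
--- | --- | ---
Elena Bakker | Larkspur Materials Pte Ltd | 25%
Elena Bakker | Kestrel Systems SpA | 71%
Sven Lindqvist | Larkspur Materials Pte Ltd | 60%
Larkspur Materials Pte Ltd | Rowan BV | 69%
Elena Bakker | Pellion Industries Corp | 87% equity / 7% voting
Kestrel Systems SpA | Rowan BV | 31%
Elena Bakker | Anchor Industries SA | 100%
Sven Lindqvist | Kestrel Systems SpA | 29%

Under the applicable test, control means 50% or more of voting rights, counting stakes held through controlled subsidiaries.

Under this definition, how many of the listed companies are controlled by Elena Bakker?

Elena holds 71% of Kestrel, so Elena controls Kestrel.
Elena holds 100% of Anchor, so Elena controls Anchor.
No other company's threshold is met.
Elena controls 2 companies.

2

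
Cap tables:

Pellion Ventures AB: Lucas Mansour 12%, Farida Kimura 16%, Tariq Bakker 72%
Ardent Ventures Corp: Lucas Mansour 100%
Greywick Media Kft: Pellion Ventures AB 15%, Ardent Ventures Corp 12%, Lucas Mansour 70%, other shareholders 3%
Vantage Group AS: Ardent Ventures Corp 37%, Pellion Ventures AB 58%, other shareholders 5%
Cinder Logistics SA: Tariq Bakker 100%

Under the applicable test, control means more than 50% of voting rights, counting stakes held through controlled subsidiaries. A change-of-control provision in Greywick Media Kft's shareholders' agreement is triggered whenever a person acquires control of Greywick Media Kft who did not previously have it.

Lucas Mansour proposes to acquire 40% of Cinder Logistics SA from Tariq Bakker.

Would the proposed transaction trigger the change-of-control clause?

No

The purchase adds only to Lucas's holdings (Tariq's stake shrinks), so Lucas is the only person who could newly come to control Greywick.
Lucas holds 100% of Ardent, so Lucas controls Ardent.
Ardent and Lucas together hold 12% + 70% = 82% of Greywick, so Lucas controls Greywick.
So Lucas already controls Greywick before the transaction.
After the purchase, Lucas holds 40% of Cinder directly, and Tariq's stake falls to 60%.
Lucas controlled Greywick already, so this is not a new person acquiring control; every other person's position is unchanged or reduced.
No new person acquires control, so the clause is not triggered.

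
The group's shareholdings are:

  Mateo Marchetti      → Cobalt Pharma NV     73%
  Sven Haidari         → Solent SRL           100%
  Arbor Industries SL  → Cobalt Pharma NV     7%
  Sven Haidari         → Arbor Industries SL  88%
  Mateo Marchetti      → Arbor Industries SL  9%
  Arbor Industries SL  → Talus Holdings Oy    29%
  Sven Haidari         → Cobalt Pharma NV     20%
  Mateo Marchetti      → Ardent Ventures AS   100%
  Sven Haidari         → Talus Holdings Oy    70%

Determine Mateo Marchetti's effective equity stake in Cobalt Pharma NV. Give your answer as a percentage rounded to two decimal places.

73.63%

Mateo reaches Cobalt along 2 paths.
Via Arbor: 9% × 7% = 0.63%.
Direct stake: 73% = 73%.
Total: 0.63% + 73% = 73.63%.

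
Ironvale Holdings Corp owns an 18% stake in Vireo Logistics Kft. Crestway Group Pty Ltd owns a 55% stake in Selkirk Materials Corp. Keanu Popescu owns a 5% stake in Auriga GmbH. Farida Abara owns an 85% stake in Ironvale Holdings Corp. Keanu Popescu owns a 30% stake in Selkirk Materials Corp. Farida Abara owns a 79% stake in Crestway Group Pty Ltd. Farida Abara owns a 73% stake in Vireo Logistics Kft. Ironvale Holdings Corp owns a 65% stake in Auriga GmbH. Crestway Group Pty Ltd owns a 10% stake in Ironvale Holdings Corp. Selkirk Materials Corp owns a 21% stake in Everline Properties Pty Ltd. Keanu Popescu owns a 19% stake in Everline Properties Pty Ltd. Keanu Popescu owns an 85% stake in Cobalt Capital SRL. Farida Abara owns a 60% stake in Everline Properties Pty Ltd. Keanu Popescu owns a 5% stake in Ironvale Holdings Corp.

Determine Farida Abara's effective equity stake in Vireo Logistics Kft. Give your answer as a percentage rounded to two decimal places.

89.72%

Farida reaches Vireo along 3 paths.
Via Crestway → Ironvale: 79% × 10% × 18% = 1.422%.
Via Ironvale: 85% × 18% = 15.3%.
Direct stake: 73% = 73%.
Total: 1.422% + 15.3% + 73% = 89.722%.
Rounded: 89.72%.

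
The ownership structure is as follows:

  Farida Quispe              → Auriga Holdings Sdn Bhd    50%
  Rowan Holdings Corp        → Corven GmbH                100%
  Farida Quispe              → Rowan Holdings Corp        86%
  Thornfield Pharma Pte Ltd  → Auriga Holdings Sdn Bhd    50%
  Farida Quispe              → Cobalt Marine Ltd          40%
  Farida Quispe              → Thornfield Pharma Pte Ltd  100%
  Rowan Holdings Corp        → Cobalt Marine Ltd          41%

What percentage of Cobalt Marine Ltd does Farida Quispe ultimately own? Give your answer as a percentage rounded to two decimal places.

Farida reaches Cobalt along 2 paths.
Direct stake: 40% = 40%.
Via Rowan: 86% × 41% = 35.26%.
Total: 40% + 35.26% = 75.26%.

75.26%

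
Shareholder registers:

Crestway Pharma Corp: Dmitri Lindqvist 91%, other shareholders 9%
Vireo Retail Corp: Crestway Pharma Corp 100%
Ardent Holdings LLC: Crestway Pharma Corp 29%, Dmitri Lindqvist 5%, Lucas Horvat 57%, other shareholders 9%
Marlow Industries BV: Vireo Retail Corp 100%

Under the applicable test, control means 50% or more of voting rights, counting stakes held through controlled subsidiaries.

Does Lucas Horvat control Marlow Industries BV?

No

Lucas holds 57% of Ardent, so Lucas controls Ardent.
Neither Lucas nor any entity Lucas controls holds any voting interest in Marlow.
So Lucas does not control Marlow.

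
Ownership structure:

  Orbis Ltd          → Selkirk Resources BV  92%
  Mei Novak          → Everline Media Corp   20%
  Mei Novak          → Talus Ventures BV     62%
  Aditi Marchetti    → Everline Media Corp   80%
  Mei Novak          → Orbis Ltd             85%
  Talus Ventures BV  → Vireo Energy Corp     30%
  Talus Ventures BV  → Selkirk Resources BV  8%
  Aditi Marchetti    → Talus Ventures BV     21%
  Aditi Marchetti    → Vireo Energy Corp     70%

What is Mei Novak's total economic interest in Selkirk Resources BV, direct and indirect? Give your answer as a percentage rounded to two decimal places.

83.16%

Mei reaches Selkirk along 2 paths.
Via Orbis: 85% × 92% = 78.2%.
Via Talus: 62% × 8% = 4.96%.
Total: 78.2% + 4.96% = 83.16%.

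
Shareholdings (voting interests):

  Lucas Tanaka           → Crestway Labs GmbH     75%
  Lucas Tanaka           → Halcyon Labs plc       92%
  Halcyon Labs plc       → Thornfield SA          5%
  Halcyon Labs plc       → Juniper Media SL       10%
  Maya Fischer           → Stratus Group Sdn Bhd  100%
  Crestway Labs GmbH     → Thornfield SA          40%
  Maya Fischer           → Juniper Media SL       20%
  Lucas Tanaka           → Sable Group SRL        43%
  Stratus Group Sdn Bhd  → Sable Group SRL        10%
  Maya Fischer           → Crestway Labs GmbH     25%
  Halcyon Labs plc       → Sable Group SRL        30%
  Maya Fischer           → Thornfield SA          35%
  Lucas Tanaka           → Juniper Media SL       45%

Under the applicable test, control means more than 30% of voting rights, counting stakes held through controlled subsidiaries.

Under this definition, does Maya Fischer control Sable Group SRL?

No

Maya holds 100% of Stratus, so Maya controls Stratus.
Maya holds 35% of Thornfield, so Maya controls Thornfield.
In Sable, Maya's side holds only 10%, not > 30%.
So Maya does not control Sable.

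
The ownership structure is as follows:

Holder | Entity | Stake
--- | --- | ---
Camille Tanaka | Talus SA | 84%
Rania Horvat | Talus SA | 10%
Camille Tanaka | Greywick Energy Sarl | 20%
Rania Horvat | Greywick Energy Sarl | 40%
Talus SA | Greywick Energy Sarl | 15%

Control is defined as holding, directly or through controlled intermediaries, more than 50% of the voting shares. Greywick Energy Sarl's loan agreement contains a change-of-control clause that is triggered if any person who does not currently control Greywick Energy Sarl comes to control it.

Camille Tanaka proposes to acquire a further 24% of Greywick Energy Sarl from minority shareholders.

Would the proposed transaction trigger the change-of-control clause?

Yes

The purchase changes only Camille's holdings, so Camille is the only person who could newly come to control Greywick.
Camille holds 84% of Talus, so Camille controls Talus.
In Greywick, Camille's side holds only 15% + 20% = 35%, not > 50%.
So before the transaction, Camille does not control Greywick.
After the purchase, Camille's direct stake in Greywick rises to 20% + 24% = 44%.
Talus and Camille together hold 15% + 44% = 59% of Greywick, so Camille controls Greywick.
Camille did not control Greywick before and does after, so the clause is triggered.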